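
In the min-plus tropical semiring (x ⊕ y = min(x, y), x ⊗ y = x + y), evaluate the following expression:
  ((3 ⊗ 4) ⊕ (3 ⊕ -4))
((3 ⊗ 4) ⊕ (3 ⊕ -4)) = -4

Expand innermost to outermost. Recall ⊕ takes the minimum of its arguments and ⊗ takes their sum. Working out the expression ((3 ⊗ 4) ⊕ (3 ⊕ -4)) gives -4.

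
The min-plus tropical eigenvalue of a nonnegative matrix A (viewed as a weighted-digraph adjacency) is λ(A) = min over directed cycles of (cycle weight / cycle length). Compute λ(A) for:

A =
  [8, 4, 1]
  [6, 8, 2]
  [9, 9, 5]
λ(A) = 5

Enumerate directed cycles and compute their means (weight / length). Sample:
  cycle 0 → 0: weight = 8, length = 1, mean = 8/1 ≈ 8.000
  cycle 1 → 1: weight = 8, length = 1, mean = 8/1 ≈ 8.000
  cycle 2 → 2: weight = 5, length = 1, mean = 5/1 ≈ 5.000
  cycle 0 → 1 → 0: weight = 10, length = 2, mean = 10/2 ≈ 5.000
  cycle 0 → 2 → 0: weight = 10, length = 2, mean = 10/2 ≈ 5.000
  cycle 1 → 0 → 1: weight = 10, length = 2, mean = 10/2 ≈ 5.000
Minimum mean = 5.000, attained e.g. along the cycle 2 → 2 with weight 5 and length 1. So λ(A) = 5/1 = 5.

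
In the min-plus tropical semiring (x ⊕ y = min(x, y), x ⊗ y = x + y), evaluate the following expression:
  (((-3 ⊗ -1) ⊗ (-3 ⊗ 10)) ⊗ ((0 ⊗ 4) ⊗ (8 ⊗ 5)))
(((-3 ⊗ -1) ⊗ (-3 ⊗ 10)) ⊗ ((0 ⊗ 4) ⊗ (8 ⊗ 5))) = 20

Expand innermost to outermost. Recall ⊕ takes the minimum of its arguments and ⊗ takes their sum. Working out the expression (((-3 ⊗ -1) ⊗ (-3 ⊗ 10)) ⊗ ((0 ⊗ 4) ⊗ (8 ⊗ 5))) gives 20.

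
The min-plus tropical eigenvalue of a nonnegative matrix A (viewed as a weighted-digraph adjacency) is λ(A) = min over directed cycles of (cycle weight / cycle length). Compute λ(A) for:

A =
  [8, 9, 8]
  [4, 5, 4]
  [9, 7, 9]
λ(A) = 5

Enumerate directed cycles and compute their means (weight / length). Sample:
  cycle 0 → 0: weight = 8, length = 1, mean = 8/1 ≈ 8.000
  cycle 1 → 1: weight = 5, length = 1, mean = 5/1 ≈ 5.000
  cycle 2 → 2: weight = 9, length = 1, mean = 9/1 ≈ 9.000
  cycle 0 → 1 → 0: weight = 13, length = 2, mean = 13/2 ≈ 6.500
  cycle 0 → 2 → 0: weight = 17, length = 2, mean = 17/2 ≈ 8.500
  cycle 1 → 0 → 1: weight = 13, length = 2, mean = 13/2 ≈ 6.500
Minimum mean = 5.000, attained e.g. along the cycle 1 → 1 with weight 5 and length 1. So λ(A) = 5/1 = 5.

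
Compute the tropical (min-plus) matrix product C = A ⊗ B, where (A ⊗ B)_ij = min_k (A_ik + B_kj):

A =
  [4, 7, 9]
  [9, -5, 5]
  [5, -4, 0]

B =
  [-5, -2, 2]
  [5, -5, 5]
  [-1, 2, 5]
A ⊗ B =
  [-1, 2, 6]
  [0, -10, 0]
  [-1, -9, 1]

Apply the min-plus product entry-by-entry:
  C[0][0] = min over k of (A[0][0] + B[0][0] = 4 + -5 = -1, A[0][1] + B[1][0] = 7 + 5 = 12, A[0][2] + B[2][0] = 9 + -1 = 8) = -1 (attained at k = 0)
  C[0][1] = min over k of (A[0][0] + B[0][1] = 4 + -2 = 2, A[0][1] + B[1][1] = 7 + -5 = 2, A[0][2] + B[2][1] = 9 + 2 = 11) = 2 (attained at k = 0)
  C[0][2] = min over k of (A[0][0] + B[0][2] = 4 + 2 = 6, A[0][1] + B[1][2] = 7 + 5 = 12, A[0][2] + B[2][2] = 9 + 5 = 14) = 6 (attained at k = 0)
  C[1][0] = min over k of (A[1][0] + B[0][0] = 9 + -5 = 4, A[1][1] + B[1][0] = -5 + 5 = 0, A[1][2] + B[2][0] = 5 + -1 = 4) = 0 (attained at k = 1)
  C[1][1] = min over k of (A[1][0] + B[0][1] = 9 + -2 = 7, A[1][1] + B[1][1] = -5 + -5 = -10, A[1][2] + B[2][1] = 5 + 2 = 7) = -10 (attained at k = 1)
  C[1][2] = min over k of (A[1][0] + B[0][2] = 9 + 2 = 11, A[1][1] + B[1][2] = -5 + 5 = 0, A[1][2] + B[2][2] = 5 + 5 = 10) = 0 (attained at k = 1)
  C[2][0] = min over k of (A[2][0] + B[0][0] = 5 + -5 = 0, A[2][1] + B[1][0] = -4 + 5 = 1, A[2][2] + B[2][0] = 0 + -1 = -1) = -1 (attained at k = 2)
  C[2][1] = min over k of (A[2][0] + B[0][1] = 5 + -2 = 3, A[2][1] + B[1][1] = -4 + -5 = -9, A[2][2] + B[2][1] = 0 + 2 = 2) = -9 (attained at k = 1)
  C[2][2] = min over k of (A[2][0] + B[0][2] = 5 + 2 = 7, A[2][1] + B[1][2] = -4 + 5 = 1, A[2][2] + B[2][2] = 0 + 5 = 5) = 1 (attained at k = 1)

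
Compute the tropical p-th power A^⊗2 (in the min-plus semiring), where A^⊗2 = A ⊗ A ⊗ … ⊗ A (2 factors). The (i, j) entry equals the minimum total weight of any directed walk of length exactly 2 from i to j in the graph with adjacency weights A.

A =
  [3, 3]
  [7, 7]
A^⊗2 =
  [6, 6]
  [10, 10]

Each entry (A^⊗2)_ij equals the minimum over all length-2 walks i = v_0 → v_1 → … → v_2 = j of Σ_t A[v_t][v_{t+1}]. For example, for (i, j) = (0, 1) we minimise over 2 possible intermediate vertex sequences; the minimum is 6, attained along the walk 0 → 0 → 1.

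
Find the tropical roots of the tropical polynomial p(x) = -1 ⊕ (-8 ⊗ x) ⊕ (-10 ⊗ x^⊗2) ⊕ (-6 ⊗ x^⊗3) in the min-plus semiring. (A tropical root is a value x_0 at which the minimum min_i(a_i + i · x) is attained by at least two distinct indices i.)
Roots: {-4, 2, 7}

Each tropical root is a break point of the lower envelope of the lines y = a_i + i · x (there are 4 lines, with slopes 0, 1, ..., 3). Only the lines that attain the minimum somewhere contribute to roots; other lines are dominated. Here the surviving (envelope) indices are i = 3, i = 2, i = 1, i = 0.
Intersections between consecutive envelope lines give the roots: for adjacent envelope indices i < j the intersection is x = (a_i − a_j) / (j − i). Reading off the sorted break points: {-4, 2, 7}.
Verification: at each break x_0, at least two indices attain the minimum of min_i(a_i + i · x_0).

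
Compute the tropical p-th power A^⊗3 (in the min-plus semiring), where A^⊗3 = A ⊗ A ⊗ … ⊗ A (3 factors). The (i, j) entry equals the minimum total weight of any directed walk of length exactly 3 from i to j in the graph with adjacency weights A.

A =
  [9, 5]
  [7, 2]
A^⊗3 =
  [14, 9]
  [11, 6]

Each entry (A^⊗3)_ij equals the minimum over all length-3 walks i = v_0 → v_1 → … → v_3 = j of Σ_t A[v_t][v_{t+1}]. For example, for (i, j) = (0, 1) we minimise over 4 possible intermediate vertex sequences; the minimum is 9, attained along the walk 0 → 1 → 1 → 1.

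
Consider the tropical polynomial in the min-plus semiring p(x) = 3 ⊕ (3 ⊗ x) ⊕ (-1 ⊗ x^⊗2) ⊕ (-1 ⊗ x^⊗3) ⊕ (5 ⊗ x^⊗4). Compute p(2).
p(2) = 3

A tropical monomial a ⊗ x^⊗i evaluates to a + i · x. Evaluating each term at x = 2:
  Term 0 contributes 3 + 0 · 2 = 3
  Term 1 contributes 3 + 1 · 2 = 5
  Term 2 contributes -1 + 2 · 2 = 3
  Term 3 contributes -1 + 3 · 2 = 5
  Term 4 contributes 5 + 4 · 2 = 13
p(2) = ⊕ of these = min[3, 5, 3, 5, 13] = 3.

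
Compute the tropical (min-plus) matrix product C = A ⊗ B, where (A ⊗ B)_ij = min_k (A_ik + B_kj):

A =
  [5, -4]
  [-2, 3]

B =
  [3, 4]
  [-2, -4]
A ⊗ B =
  [-6, -8]
  [1, -1]

Apply the min-plus product entry-by-entry:
  C[0][0] = min over k of (A[0][0] + B[0][0] = 5 + 3 = 8, A[0][1] + B[1][0] = -4 + -2 = -6) = -6 (attained at k = 1)
  C[0][1] = min over k of (A[0][0] + B[0][1] = 5 + 4 = 9, A[0][1] + B[1][1] = -4 + -4 = -8) = -8 (attained at k = 1)
  C[1][0] = min over k of (A[1][0] + B[0][0] = -2 + 3 = 1, A[1][1] + B[1][0] = 3 + -2 = 1) = 1 (attained at k = 0)
  C[1][1] = min over k of (A[1][0] + B[0][1] = -2 + 4 = 2, A[1][1] + B[1][1] = 3 + -4 = -1) = -1 (attained at k = 1)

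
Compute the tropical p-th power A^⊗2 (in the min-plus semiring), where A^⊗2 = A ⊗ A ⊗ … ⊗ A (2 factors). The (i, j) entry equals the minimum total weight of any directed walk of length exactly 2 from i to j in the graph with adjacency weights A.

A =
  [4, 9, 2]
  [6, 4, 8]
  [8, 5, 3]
A^⊗2 =
  [8, 7, 5]
  [10, 8, 8]
  [11, 8, 6]

Each entry (A^⊗2)_ij equals the minimum over all length-2 walks i = v_0 → v_1 → … → v_2 = j of Σ_t A[v_t][v_{t+1}]. For example, for (i, j) = (0, 2) we minimise over 3 possible intermediate vertex sequences; the minimum is 5, attained along the walk 0 → 2 → 2.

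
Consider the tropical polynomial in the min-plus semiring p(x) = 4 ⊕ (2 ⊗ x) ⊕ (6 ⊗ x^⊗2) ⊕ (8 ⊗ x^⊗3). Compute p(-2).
p(-2) = 0

A tropical monomial a ⊗ x^⊗i evaluates to a + i · x. Evaluating each term at x = -2:
  Term 0 contributes 4 + 0 · -2 = 4
  Term 1 contributes 2 + 1 · -2 = 0
  Term 2 contributes 6 + 2 · -2 = 2
  Term 3 contributes 8 + 3 · -2 = 2
p(-2) = ⊕ of these = min[4, 0, 2, 2] = 0.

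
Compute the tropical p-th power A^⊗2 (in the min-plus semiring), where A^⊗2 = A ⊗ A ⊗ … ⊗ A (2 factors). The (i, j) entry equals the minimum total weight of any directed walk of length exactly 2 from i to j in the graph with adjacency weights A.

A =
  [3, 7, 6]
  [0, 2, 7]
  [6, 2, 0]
A^⊗2 =
  [6, 8, 6]
  [2, 4, 6]
  [2, 2, 0]

Each entry (A^⊗2)_ij equals the minimum over all length-2 walks i = v_0 → v_1 → … → v_2 = j of Σ_t A[v_t][v_{t+1}]. For example, for (i, j) = (0, 2) we minimise over 3 possible intermediate vertex sequences; the minimum is 6, attained along the walk 0 → 2 → 2.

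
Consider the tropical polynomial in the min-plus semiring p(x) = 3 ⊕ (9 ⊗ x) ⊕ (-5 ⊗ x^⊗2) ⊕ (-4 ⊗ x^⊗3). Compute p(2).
p(2) = -1

A tropical monomial a ⊗ x^⊗i evaluates to a + i · x. Evaluating each term at x = 2:
  Term 0 contributes 3 + 0 · 2 = 3
  Term 1 contributes 9 + 1 · 2 = 11
  Term 2 contributes -5 + 2 · 2 = -1
  Term 3 contributes -4 + 3 · 2 = 2
p(2) = ⊕ of these = min[3, 11, -1, 2] = -1.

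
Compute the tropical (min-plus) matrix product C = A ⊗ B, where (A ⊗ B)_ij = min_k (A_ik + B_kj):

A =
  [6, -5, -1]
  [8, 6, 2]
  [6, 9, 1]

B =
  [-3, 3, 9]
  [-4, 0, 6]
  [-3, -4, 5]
A ⊗ B =
  [-9, -5, 1]
  [-1, -2, 7]
  [-2, -3, 6]

Apply the min-plus product entry-by-entry:
  C[0][0] = min over k of (A[0][0] + B[0][0] = 6 + -3 = 3, A[0][1] + B[1][0] = -5 + -4 = -9, A[0][2] + B[2][0] = -1 + -3 = -4) = -9 (attained at k = 1)
  C[0][1] = min over k of (A[0][0] + B[0][1] = 6 + 3 = 9, A[0][1] + B[1][1] = -5 + 0 = -5, A[0][2] + B[2][1] = -1 + -4 = -5) = -5 (attained at k = 1)
  C[0][2] = min over k of (A[0][0] + B[0][2] = 6 + 9 = 15, A[0][1] + B[1][2] = -5 + 6 = 1, A[0][2] + B[2][2] = -1 + 5 = 4) = 1 (attained at k = 1)
  C[1][0] = min over k of (A[1][0] + B[0][0] = 8 + -3 = 5, A[1][1] + B[1][0] = 6 + -4 = 2, A[1][2] + B[2][0] = 2 + -3 = -1) = -1 (attained at k = 2)
  C[1][1] = min over k of (A[1][0] + B[0][1] = 8 + 3 = 11, A[1][1] + B[1][1] = 6 + 0 = 6, A[1][2] + B[2][1] = 2 + -4 = -2) = -2 (attained at k = 2)
  C[1][2] = min over k of (A[1][0] + B[0][2] = 8 + 9 = 17, A[1][1] + B[1][2] = 6 + 6 = 12, A[1][2] + B[2][2] = 2 + 5 = 7) = 7 (attained at k = 2)
  C[2][0] = min over k of (A[2][0] + B[0][0] = 6 + -3 = 3, A[2][1] + B[1][0] = 9 + -4 = 5, A[2][2] + B[2][0] = 1 + -3 = -2) = -2 (attained at k = 2)
  C[2][1] = min over k of (A[2][0] + B[0][1] = 6 + 3 = 9, A[2][1] + B[1][1] = 9 + 0 = 9, A[2][2] + B[2][1] = 1 + -4 = -3) = -3 (attained at k = 2)
  C[2][2] = min over k of (A[2][0] + B[0][2] = 6 + 9 = 15, A[2][1] + B[1][2] = 9 + 6 = 15, A[2][2] + B[2][2] = 1 + 5 = 6) = 6 (attained at k = 2)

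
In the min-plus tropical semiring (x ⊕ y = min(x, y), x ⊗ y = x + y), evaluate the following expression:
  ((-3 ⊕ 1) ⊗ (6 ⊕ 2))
((-3 ⊕ 1) ⊗ (6 ⊕ 2)) = -1

Expand innermost to outermost. Recall ⊕ takes the minimum of its arguments and ⊗ takes their sum. Working out the expression ((-3 ⊕ 1) ⊗ (6 ⊕ 2)) gives -1.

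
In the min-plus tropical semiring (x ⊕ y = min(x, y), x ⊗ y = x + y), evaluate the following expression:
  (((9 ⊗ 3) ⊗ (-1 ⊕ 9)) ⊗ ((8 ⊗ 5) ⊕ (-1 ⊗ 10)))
(((9 ⊗ 3) ⊗ (-1 ⊕ 9)) ⊗ ((8 ⊗ 5) ⊕ (-1 ⊗ 10))) = 20

Expand innermost to outermost. Recall ⊕ takes the minimum of its arguments and ⊗ takes their sum. Working out the expression (((9 ⊗ 3) ⊗ (-1 ⊕ 9)) ⊗ ((8 ⊗ 5) ⊕ (-1 ⊗ 10))) gives 20.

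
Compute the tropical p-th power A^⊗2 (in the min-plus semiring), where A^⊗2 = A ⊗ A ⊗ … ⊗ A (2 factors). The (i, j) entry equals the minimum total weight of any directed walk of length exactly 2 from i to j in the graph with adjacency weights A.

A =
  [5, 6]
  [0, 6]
A^⊗2 =
  [6, 11]
  [5, 6]

Each entry (A^⊗2)_ij equals the minimum over all length-2 walks i = v_0 → v_1 → … → v_2 = j of Σ_t A[v_t][v_{t+1}]. For example, for (i, j) = (0, 1) we minimise over 2 possible intermediate vertex sequences; the minimum is 11, attained along the walk 0 → 0 → 1.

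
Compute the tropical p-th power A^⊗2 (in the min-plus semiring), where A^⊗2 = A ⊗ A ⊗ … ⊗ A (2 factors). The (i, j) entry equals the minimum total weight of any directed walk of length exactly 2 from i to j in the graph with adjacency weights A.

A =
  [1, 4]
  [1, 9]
A^⊗2 =
  [2, 5]
  [2, 5]

Each entry (A^⊗2)_ij equals the minimum over all length-2 walks i = v_0 → v_1 → … → v_2 = j of Σ_t A[v_t][v_{t+1}]. For example, for (i, j) = (0, 1) we minimise over 2 possible intermediate vertex sequences; the minimum is 5, attained along the walk 0 → 0 → 1.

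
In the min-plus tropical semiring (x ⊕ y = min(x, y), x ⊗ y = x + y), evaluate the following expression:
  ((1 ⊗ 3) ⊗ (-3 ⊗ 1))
((1 ⊗ 3) ⊗ (-3 ⊗ 1)) = 2

Expand innermost to outermost. Recall ⊕ takes the minimum of its arguments and ⊗ takes their sum. Working out the expression ((1 ⊗ 3) ⊗ (-3 ⊗ 1)) gives 2.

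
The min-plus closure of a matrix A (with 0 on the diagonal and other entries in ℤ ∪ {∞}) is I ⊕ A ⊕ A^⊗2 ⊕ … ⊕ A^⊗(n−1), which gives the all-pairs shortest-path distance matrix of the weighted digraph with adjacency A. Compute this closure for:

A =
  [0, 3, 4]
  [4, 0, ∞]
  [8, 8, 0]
Closure =
  [0, 3, 4]
  [4, 0, 8]
  [8, 8, 0]

This is the Floyd-Warshall all-pairs shortest-path computation. For each intermediate vertex k = 0, 1, …, 2, update dist[i][j] ← min(dist[i][j], dist[i][k] + dist[k][j]). The final matrix gives, for each (i, j), the minimum total weight of any directed path from i to j (possibly empty when i = j).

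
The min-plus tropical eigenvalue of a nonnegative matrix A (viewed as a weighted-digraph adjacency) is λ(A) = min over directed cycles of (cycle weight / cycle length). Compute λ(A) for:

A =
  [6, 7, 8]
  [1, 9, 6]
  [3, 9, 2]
λ(A) = 2

Enumerate directed cycles and compute their means (weight / length). Sample:
  cycle 0 → 0: weight = 6, length = 1, mean = 6/1 ≈ 6.000
  cycle 1 → 1: weight = 9, length = 1, mean = 9/1 ≈ 9.000
  cycle 2 → 2: weight = 2, length = 1, mean = 2/1 ≈ 2.000
  cycle 0 → 1 → 0: weight = 8, length = 2, mean = 8/2 ≈ 4.000
  cycle 0 → 2 → 0: weight = 11, length = 2, mean = 11/2 ≈ 5.500
  cycle 1 → 0 → 1: weight = 8, length = 2, mean = 8/2 ≈ 4.000
Minimum mean = 2.000, attained e.g. along the cycle 2 → 2 with weight 2 and length 1. So λ(A) = 2/1 = 2.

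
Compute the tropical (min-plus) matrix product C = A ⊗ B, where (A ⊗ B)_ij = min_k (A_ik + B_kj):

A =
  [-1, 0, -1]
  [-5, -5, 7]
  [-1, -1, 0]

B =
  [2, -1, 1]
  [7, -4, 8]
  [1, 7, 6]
A ⊗ B =
  [0, -4, 0]
  [-3, -9, -4]
  [1, -5, 0]

Apply the min-plus product entry-by-entry:
  C[0][0] = min over k of (A[0][0] + B[0][0] = -1 + 2 = 1, A[0][1] + B[1][0] = 0 + 7 = 7, A[0][2] + B[2][0] = -1 + 1 = 0) = 0 (attained at k = 2)
  C[0][1] = min over k of (A[0][0] + B[0][1] = -1 + -1 = -2, A[0][1] + B[1][1] = 0 + -4 = -4, A[0][2] + B[2][1] = -1 + 7 = 6) = -4 (attained at k = 1)
  C[0][2] = min over k of (A[0][0] + B[0][2] = -1 + 1 = 0, A[0][1] + B[1][2] = 0 + 8 = 8, A[0][2] + B[2][2] = -1 + 6 = 5) = 0 (attained at k = 0)
  C[1][0] = min over k of (A[1][0] + B[0][0] = -5 + 2 = -3, A[1][1] + B[1][0] = -5 + 7 = 2, A[1][2] + B[2][0] = 7 + 1 = 8) = -3 (attained at k = 0)
  C[1][1] = min over k of (A[1][0] + B[0][1] = -5 + -1 = -6, A[1][1] + B[1][1] = -5 + -4 = -9, A[1][2] + B[2][1] = 7 + 7 = 14) = -9 (attained at k = 1)
  C[1][2] = min over k of (A[1][0] + B[0][2] = -5 + 1 = -4, A[1][1] + B[1][2] = -5 + 8 = 3, A[1][2] + B[2][2] = 7 + 6 = 13) = -4 (attained at k = 0)
  C[2][0] = min over k of (A[2][0] + B[0][0] = -1 + 2 = 1, A[2][1] + B[1][0] = -1 + 7 = 6, A[2][2] + B[2][0] = 0 + 1 = 1) = 1 (attained at k = 0)
  C[2][1] = min over k of (A[2][0] + B[0][1] = -1 + -1 = -2, A[2][1] + B[1][1] = -1 + -4 = -5, A[2][2] + B[2][1] = 0 + 7 = 7) = -5 (attained at k = 1)
  C[2][2] = min over k of (A[2][0] + B[0][2] = -1 + 1 = 0, A[2][1] + B[1][2] = -1 + 8 = 7, A[2][2] + B[2][2] = 0 + 6 = 6) = 0 (attained at k = 0)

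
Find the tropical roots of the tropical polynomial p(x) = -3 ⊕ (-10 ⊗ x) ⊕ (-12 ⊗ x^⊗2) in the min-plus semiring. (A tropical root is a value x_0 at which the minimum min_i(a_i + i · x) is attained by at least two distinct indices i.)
Roots: {2, 7}

Each tropical root is a break point of the lower envelope of the lines y = a_i + i · x (there are 3 lines, with slopes 0, 1, ..., 2). Only the lines that attain the minimum somewhere contribute to roots; other lines are dominated. Here the surviving (envelope) indices are i = 2, i = 1, i = 0.
Intersections between consecutive envelope lines give the roots: for adjacent envelope indices i < j the intersection is x = (a_i − a_j) / (j − i). Reading off the sorted break points: {2, 7}.
Verification: at each break x_0, at least two indices attain the minimum of min_i(a_i + i · x_0).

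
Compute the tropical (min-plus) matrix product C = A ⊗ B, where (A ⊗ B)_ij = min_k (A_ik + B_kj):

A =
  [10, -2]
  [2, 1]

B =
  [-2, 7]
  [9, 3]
A ⊗ B =
  [7, 1]
  [0, 4]

Apply the min-plus product entry-by-entry:
  C[0][0] = min over k of (A[0][0] + B[0][0] = 10 + -2 = 8, A[0][1] + B[1][0] = -2 + 9 = 7) = 7 (attained at k = 1)
  C[0][1] = min over k of (A[0][0] + B[0][1] = 10 + 7 = 17, A[0][1] + B[1][1] = -2 + 3 = 1) = 1 (attained at k = 1)
  C[1][0] = min over k of (A[1][0] + B[0][0] = 2 + -2 = 0, A[1][1] + B[1][0] = 1 + 9 = 10) = 0 (attained at k = 0)
  C[1][1] = min over k of (A[1][0] + B[0][1] = 2 + 7 = 9, A[1][1] + B[1][1] = 1 + 3 = 4) = 4 (attained at k = 1)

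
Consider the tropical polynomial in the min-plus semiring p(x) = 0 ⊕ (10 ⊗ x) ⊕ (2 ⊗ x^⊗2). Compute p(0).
p(0) = 0

A tropical monomial a ⊗ x^⊗i evaluates to a + i · x. Evaluating each term at x = 0:
  Term 0 contributes 0 + 0 · 0 = 0
  Term 1 contributes 10 + 1 · 0 = 10
  Term 2 contributes 2 + 2 · 0 = 2
p(0) = ⊕ of these = min[0, 10, 2] = 0.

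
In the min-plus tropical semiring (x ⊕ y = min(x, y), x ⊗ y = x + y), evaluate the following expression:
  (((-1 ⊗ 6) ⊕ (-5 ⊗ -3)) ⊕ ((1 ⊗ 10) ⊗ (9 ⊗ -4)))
(((-1 ⊗ 6) ⊕ (-5 ⊗ -3)) ⊕ ((1 ⊗ 10) ⊗ (9 ⊗ -4))) = -8

Expand innermost to outermost. Recall ⊕ takes the minimum of its arguments and ⊗ takes their sum. Working out the expression (((-1 ⊗ 6) ⊕ (-5 ⊗ -3)) ⊕ ((1 ⊗ 10) ⊗ (9 ⊗ -4))) gives -8.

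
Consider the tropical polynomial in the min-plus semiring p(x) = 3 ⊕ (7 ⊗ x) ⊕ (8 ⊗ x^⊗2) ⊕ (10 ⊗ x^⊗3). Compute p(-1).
p(-1) = 3

A tropical monomial a ⊗ x^⊗i evaluates to a + i · x. Evaluating each term at x = -1:
  Term 0 contributes 3 + 0 · -1 = 3
  Term 1 contributes 7 + 1 · -1 = 6
  Term 2 contributes 8 + 2 · -1 = 6
  Term 3 contributes 10 + 3 · -1 = 7
p(-1) = ⊕ of these = min[3, 6, 6, 7] = 3.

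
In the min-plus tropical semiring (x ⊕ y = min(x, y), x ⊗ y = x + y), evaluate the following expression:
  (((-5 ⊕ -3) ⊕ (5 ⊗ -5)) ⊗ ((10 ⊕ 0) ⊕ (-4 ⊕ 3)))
(((-5 ⊕ -3) ⊕ (5 ⊗ -5)) ⊗ ((10 ⊕ 0) ⊕ (-4 ⊕ 3))) = -9

Expand innermost to outermost. Recall ⊕ takes the minimum of its arguments and ⊗ takes their sum. Working out the expression (((-5 ⊕ -3) ⊕ (5 ⊗ -5)) ⊗ ((10 ⊕ 0) ⊕ (-4 ⊕ 3))) gives -9.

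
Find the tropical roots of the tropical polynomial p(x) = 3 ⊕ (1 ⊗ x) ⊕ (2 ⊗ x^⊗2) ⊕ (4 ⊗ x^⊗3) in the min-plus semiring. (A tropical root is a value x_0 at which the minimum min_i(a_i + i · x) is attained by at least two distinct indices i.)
Roots: {-2, -1, 2}

Each tropical root is a break point of the lower envelope of the lines y = a_i + i · x (there are 4 lines, with slopes 0, 1, ..., 3). Only the lines that attain the minimum somewhere contribute to roots; other lines are dominated. Here the surviving (envelope) indices are i = 3, i = 2, i = 1, i = 0.
Intersections between consecutive envelope lines give the roots: for adjacent envelope indices i < j the intersection is x = (a_i − a_j) / (j − i). Reading off the sorted break points: {-2, -1, 2}.
Verification: at each break x_0, at least two indices attain the minimum of min_i(a_i + i · x_0).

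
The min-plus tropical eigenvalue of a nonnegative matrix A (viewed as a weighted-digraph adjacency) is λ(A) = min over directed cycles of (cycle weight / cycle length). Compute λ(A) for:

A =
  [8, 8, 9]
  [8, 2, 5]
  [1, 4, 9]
λ(A) = 2

Enumerate directed cycles and compute their means (weight / length). Sample:
  cycle 0 → 0: weight = 8, length = 1, mean = 8/1 ≈ 8.000
  cycle 1 → 1: weight = 2, length = 1, mean = 2/1 ≈ 2.000
  cycle 2 → 2: weight = 9, length = 1, mean = 9/1 ≈ 9.000
  cycle 0 → 1 → 0: weight = 16, length = 2, mean = 16/2 ≈ 8.000
  cycle 0 → 2 → 0: weight = 10, length = 2, mean = 10/2 ≈ 5.000
  cycle 1 → 0 → 1: weight = 16, length = 2, mean = 16/2 ≈ 8.000
Minimum mean = 2.000, attained e.g. along the cycle 1 → 1 with weight 2 and length 1. So λ(A) = 2/1 = 2.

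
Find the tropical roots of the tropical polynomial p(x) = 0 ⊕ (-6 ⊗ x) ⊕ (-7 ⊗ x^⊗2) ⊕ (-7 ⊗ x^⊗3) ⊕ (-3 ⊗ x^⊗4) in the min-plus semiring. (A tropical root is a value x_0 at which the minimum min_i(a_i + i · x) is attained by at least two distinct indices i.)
Roots: {-4, 0, 1, 6}

Each tropical root is a break point of the lower envelope of the lines y = a_i + i · x (there are 5 lines, with slopes 0, 1, ..., 4). Only the lines that attain the minimum somewhere contribute to roots; other lines are dominated. Here the surviving (envelope) indices are i = 4, i = 3, i = 2, i = 1, i = 0.
Intersections between consecutive envelope lines give the roots: for adjacent envelope indices i < j the intersection is x = (a_i − a_j) / (j − i). Reading off the sorted break points: {-4, 0, 1, 6}.
Verification: at each break x_0, at least two indices attain the minimum of min_i(a_i + i · x_0).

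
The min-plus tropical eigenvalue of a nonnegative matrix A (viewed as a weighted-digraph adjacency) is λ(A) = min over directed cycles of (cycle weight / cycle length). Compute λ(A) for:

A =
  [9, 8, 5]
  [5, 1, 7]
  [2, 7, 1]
λ(A) = 1

Enumerate directed cycles and compute their means (weight / length). Sample:
  cycle 0 → 0: weight = 9, length = 1, mean = 9/1 ≈ 9.000
  cycle 1 → 1: weight = 1, length = 1, mean = 1/1 ≈ 1.000
  cycle 2 → 2: weight = 1, length = 1, mean = 1/1 ≈ 1.000
  cycle 0 → 1 → 0: weight = 13, length = 2, mean = 13/2 ≈ 6.500
  cycle 0 → 2 → 0: weight = 7, length = 2, mean = 7/2 ≈ 3.500
  cycle 1 → 0 → 1: weight = 13, length = 2, mean = 13/2 ≈ 6.500
Minimum mean = 1.000, attained e.g. along the cycle 1 → 1 with weight 1 and length 1. So λ(A) = 1/1 = 1.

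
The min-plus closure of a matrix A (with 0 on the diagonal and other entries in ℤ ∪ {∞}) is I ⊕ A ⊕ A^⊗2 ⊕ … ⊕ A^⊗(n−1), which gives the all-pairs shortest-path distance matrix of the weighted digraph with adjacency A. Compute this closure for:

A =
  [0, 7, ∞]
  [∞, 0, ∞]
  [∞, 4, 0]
Closure =
  [0, 7, ∞]
  [∞, 0, ∞]
  [∞, 4, 0]

This is the Floyd-Warshall all-pairs shortest-path computation. For each intermediate vertex k = 0, 1, …, 2, update dist[i][j] ← min(dist[i][j], dist[i][k] + dist[k][j]). The final matrix gives, for each (i, j), the minimum total weight of any directed path from i to j (possibly empty when i = j).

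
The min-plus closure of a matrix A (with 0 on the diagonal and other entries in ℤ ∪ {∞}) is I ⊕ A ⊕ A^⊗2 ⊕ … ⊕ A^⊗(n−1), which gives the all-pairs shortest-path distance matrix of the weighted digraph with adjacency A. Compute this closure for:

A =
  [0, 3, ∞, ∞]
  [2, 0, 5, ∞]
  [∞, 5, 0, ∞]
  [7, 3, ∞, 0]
Closure =
  [0, 3, 8, ∞]
  [2, 0, 5, ∞]
  [7, 5, 0, ∞]
  [5, 3, 8, 0]

This is the Floyd-Warshall all-pairs shortest-path computation. For each intermediate vertex k = 0, 1, …, 3, update dist[i][j] ← min(dist[i][j], dist[i][k] + dist[k][j]). The final matrix gives, for each (i, j), the minimum total weight of any directed path from i to j (possibly empty when i = j).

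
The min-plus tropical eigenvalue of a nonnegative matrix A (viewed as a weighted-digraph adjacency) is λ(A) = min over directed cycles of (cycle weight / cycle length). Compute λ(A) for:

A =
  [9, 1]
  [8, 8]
λ(A) = 9/2

Enumerate directed cycles and compute their means (weight / length). Sample:
  cycle 0 → 0: weight = 9, length = 1, mean = 9/1 ≈ 9.000
  cycle 1 → 1: weight = 8, length = 1, mean = 8/1 ≈ 8.000
  cycle 0 → 1 → 0: weight = 9, length = 2, mean = 9/2 ≈ 4.500
  cycle 1 → 0 → 1: weight = 9, length = 2, mean = 9/2 ≈ 4.500
Minimum mean = 4.500, attained e.g. along the cycle 0 → 1 → 0 with weight 9 and length 2. So λ(A) = 9/2 = 9/2.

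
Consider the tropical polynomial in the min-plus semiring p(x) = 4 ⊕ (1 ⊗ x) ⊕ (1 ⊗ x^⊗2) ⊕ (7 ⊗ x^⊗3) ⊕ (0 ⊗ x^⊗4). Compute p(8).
p(8) = 4

A tropical monomial a ⊗ x^⊗i evaluates to a + i · x. Evaluating each term at x = 8:
  Term 0 contributes 4 + 0 · 8 = 4
  Term 1 contributes 1 + 1 · 8 = 9
  Term 2 contributes 1 + 2 · 8 = 17
  Term 3 contributes 7 + 3 · 8 = 31
  Term 4 contributes 0 + 4 · 8 = 32
p(8) = ⊕ of these = min[4, 9, 17, 31, 32] = 4.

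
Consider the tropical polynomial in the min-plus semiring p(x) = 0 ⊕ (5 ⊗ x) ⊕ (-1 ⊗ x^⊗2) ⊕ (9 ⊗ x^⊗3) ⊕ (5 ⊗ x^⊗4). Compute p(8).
p(8) = 0

A tropical monomial a ⊗ x^⊗i evaluates to a + i · x. Evaluating each term at x = 8:
  Term 0 contributes 0 + 0 · 8 = 0
  Term 1 contributes 5 + 1 · 8 = 13
  Term 2 contributes -1 + 2 · 8 = 15
  Term 3 contributes 9 + 3 · 8 = 33
  Term 4 contributes 5 + 4 · 8 = 37
p(8) = ⊕ of these = min[0, 13, 15, 33, 37] = 0.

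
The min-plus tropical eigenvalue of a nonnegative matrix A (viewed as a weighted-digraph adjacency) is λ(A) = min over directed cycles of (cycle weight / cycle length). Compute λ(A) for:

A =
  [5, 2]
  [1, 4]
λ(A) = 3/2

Enumerate directed cycles and compute their means (weight / length). Sample:
  cycle 0 → 0: weight = 5, length = 1, mean = 5/1 ≈ 5.000
  cycle 1 → 1: weight = 4, length = 1, mean = 4/1 ≈ 4.000
  cycle 0 → 1 → 0: weight = 3, length = 2, mean = 3/2 ≈ 1.500
  cycle 1 → 0 → 1: weight = 3, length = 2, mean = 3/2 ≈ 1.500
Minimum mean = 1.500, attained e.g. along the cycle 0 → 1 → 0 with weight 3 and length 2. So λ(A) = 3/2 = 3/2.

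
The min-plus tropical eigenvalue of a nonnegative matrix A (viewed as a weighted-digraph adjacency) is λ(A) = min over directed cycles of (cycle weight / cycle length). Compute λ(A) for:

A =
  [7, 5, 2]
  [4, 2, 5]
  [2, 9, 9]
λ(A) = 2

Enumerate directed cycles and compute their means (weight / length). Sample:
  cycle 0 → 0: weight = 7, length = 1, mean = 7/1 ≈ 7.000
  cycle 1 → 1: weight = 2, length = 1, mean = 2/1 ≈ 2.000
  cycle 2 → 2: weight = 9, length = 1, mean = 9/1 ≈ 9.000
  cycle 0 → 1 → 0: weight = 9, length = 2, mean = 9/2 ≈ 4.500
  cycle 0 → 2 → 0: weight = 4, length = 2, mean = 4/2 ≈ 2.000
  cycle 1 → 0 → 1: weight = 9, length = 2, mean = 9/2 ≈ 4.500
Minimum mean = 2.000, attained e.g. along the cycle 1 → 1 with weight 2 and length 1. So λ(A) = 2/1 = 2.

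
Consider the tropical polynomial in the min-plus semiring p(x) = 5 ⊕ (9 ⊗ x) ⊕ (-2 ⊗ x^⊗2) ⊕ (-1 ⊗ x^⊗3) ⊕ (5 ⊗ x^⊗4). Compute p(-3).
p(-3) = -10

A tropical monomial a ⊗ x^⊗i evaluates to a + i · x. Evaluating each term at x = -3:
  Term 0 contributes 5 + 0 · -3 = 5
  Term 1 contributes 9 + 1 · -3 = 6
  Term 2 contributes -2 + 2 · -3 = -8
  Term 3 contributes -1 + 3 · -3 = -10
  Term 4 contributes 5 + 4 · -3 = -7
p(-3) = ⊕ of these = min[5, 6, -8, -10, -7] = -10.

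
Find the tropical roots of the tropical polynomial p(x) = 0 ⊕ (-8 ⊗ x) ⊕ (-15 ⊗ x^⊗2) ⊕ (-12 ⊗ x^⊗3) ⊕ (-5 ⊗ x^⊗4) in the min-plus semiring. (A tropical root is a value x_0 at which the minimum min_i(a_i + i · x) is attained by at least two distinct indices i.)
Roots: {-7, -3, 7, 8}

Each tropical root is a break point of the lower envelope of the lines y = a_i + i · x (there are 5 lines, with slopes 0, 1, ..., 4). Only the lines that attain the minimum somewhere contribute to roots; other lines are dominated. Here the surviving (envelope) indices are i = 4, i = 3, i = 2, i = 1, i = 0.
Intersections between consecutive envelope lines give the roots: for adjacent envelope indices i < j the intersection is x = (a_i − a_j) / (j − i). Reading off the sorted break points: {-7, -3, 7, 8}.
Verification: at each break x_0, at least two indices attain the minimum of min_i(a_i + i · x_0).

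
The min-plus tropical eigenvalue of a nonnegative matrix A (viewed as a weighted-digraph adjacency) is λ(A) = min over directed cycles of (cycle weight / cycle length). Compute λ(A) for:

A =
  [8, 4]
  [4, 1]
λ(A) = 1

Enumerate directed cycles and compute their means (weight / length). Sample:
  cycle 0 → 0: weight = 8, length = 1, mean = 8/1 ≈ 8.000
  cycle 1 → 1: weight = 1, length = 1, mean = 1/1 ≈ 1.000
  cycle 0 → 1 → 0: weight = 8, length = 2, mean = 8/2 ≈ 4.000
  cycle 1 → 0 → 1: weight = 8, length = 2, mean = 8/2 ≈ 4.000
Minimum mean = 1.000, attained e.g. along the cycle 1 → 1 with weight 1 and length 1. So λ(A) = 1/1 = 1.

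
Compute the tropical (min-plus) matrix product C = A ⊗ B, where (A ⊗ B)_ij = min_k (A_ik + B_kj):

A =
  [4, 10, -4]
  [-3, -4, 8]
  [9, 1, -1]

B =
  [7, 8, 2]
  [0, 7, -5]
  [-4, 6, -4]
A ⊗ B =
  [-8, 2, -8]
  [-4, 3, -9]
  [-5, 5, -5]

Apply the min-plus product entry-by-entry:
  C[0][0] = min over k of (A[0][0] + B[0][0] = 4 + 7 = 11, A[0][1] + B[1][0] = 10 + 0 = 10, A[0][2] + B[2][0] = -4 + -4 = -8) = -8 (attained at k = 2)
  C[0][1] = min over k of (A[0][0] + B[0][1] = 4 + 8 = 12, A[0][1] + B[1][1] = 10 + 7 = 17, A[0][2] + B[2][1] = -4 + 6 = 2) = 2 (attained at k = 2)
  C[0][2] = min over k of (A[0][0] + B[0][2] = 4 + 2 = 6, A[0][1] + B[1][2] = 10 + -5 = 5, A[0][2] + B[2][2] = -4 + -4 = -8) = -8 (attained at k = 2)
  C[1][0] = min over k of (A[1][0] + B[0][0] = -3 + 7 = 4, A[1][1] + B[1][0] = -4 + 0 = -4, A[1][2] + B[2][0] = 8 + -4 = 4) = -4 (attained at k = 1)
  C[1][1] = min over k of (A[1][0] + B[0][1] = -3 + 8 = 5, A[1][1] + B[1][1] = -4 + 7 = 3, A[1][2] + B[2][1] = 8 + 6 = 14) = 3 (attained at k = 1)
  C[1][2] = min over k of (A[1][0] + B[0][2] = -3 + 2 = -1, A[1][1] + B[1][2] = -4 + -5 = -9, A[1][2] + B[2][2] = 8 + -4 = 4) = -9 (attained at k = 1)
  C[2][0] = min over k of (A[2][0] + B[0][0] = 9 + 7 = 16, A[2][1] + B[1][0] = 1 + 0 = 1, A[2][2] + B[2][0] = -1 + -4 = -5) = -5 (attained at k = 2)
  C[2][1] = min over k of (A[2][0] + B[0][1] = 9 + 8 = 17, A[2][1] + B[1][1] = 1 + 7 = 8, A[2][2] + B[2][1] = -1 + 6 = 5) = 5 (attained at k = 2)
  C[2][2] = min over k of (A[2][0] + B[0][2] = 9 + 2 = 11, A[2][1] + B[1][2] = 1 + -5 = -4, A[2][2] + B[2][2] = -1 + -4 = -5) = -5 (attained at k = 2)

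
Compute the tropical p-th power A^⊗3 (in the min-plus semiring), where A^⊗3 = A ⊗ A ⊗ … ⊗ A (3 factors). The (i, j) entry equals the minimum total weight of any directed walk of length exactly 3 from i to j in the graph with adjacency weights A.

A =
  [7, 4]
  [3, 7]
A^⊗3 =
  [14, 11]
  [10, 14]

Each entry (A^⊗3)_ij equals the minimum over all length-3 walks i = v_0 → v_1 → … → v_3 = j of Σ_t A[v_t][v_{t+1}]. For example, for (i, j) = (0, 1) we minimise over 4 possible intermediate vertex sequences; the minimum is 11, attained along the walk 0 → 1 → 0 → 1.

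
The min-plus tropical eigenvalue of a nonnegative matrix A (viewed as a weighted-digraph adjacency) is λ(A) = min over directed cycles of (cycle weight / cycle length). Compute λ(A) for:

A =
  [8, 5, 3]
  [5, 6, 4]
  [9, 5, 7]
λ(A) = 13/3

Enumerate directed cycles and compute their means (weight / length). Sample:
  cycle 0 → 0: weight = 8, length = 1, mean = 8/1 ≈ 8.000
  cycle 1 → 1: weight = 6, length = 1, mean = 6/1 ≈ 6.000
  cycle 2 → 2: weight = 7, length = 1, mean = 7/1 ≈ 7.000
  cycle 0 → 1 → 0: weight = 10, length = 2, mean = 10/2 ≈ 5.000
  cycle 0 → 2 → 0: weight = 12, length = 2, mean = 12/2 ≈ 6.000
  cycle 1 → 0 → 1: weight = 10, length = 2, mean = 10/2 ≈ 5.000
Minimum mean = 4.333, attained e.g. along the cycle 0 → 2 → 1 → 0 with weight 13 and length 3. So λ(A) = 13/3 = 13/3.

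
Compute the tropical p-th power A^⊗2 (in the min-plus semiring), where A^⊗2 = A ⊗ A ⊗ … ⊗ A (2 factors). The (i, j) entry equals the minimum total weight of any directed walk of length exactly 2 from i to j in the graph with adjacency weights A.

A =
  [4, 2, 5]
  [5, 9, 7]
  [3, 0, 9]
A^⊗2 =
  [7, 5, 9]
  [9, 7, 10]
  [5, 5, 7]

Each entry (A^⊗2)_ij equals the minimum over all length-2 walks i = v_0 → v_1 → … → v_2 = j of Σ_t A[v_t][v_{t+1}]. For example, for (i, j) = (0, 2) we minimise over 3 possible intermediate vertex sequences; the minimum is 9, attained along the walk 0 → 0 → 2.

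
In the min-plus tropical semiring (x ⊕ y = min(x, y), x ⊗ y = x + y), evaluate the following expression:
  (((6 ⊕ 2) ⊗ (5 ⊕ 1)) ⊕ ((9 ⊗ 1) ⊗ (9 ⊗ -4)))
(((6 ⊕ 2) ⊗ (5 ⊕ 1)) ⊕ ((9 ⊗ 1) ⊗ (9 ⊗ -4))) = 3

Expand innermost to outermost. Recall ⊕ takes the minimum of its arguments and ⊗ takes their sum. Working out the expression (((6 ⊕ 2) ⊗ (5 ⊕ 1)) ⊕ ((9 ⊗ 1) ⊗ (9 ⊗ -4))) gives 3.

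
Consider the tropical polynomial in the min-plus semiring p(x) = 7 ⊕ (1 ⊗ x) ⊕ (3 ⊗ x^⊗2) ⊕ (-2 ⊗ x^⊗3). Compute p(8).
p(8) = 7

A tropical monomial a ⊗ x^⊗i evaluates to a + i · x. Evaluating each term at x = 8:
  Term 0 contributes 7 + 0 · 8 = 7
  Term 1 contributes 1 + 1 · 8 = 9
  Term 2 contributes 3 + 2 · 8 = 19
  Term 3 contributes -2 + 3 · 8 = 22
p(8) = ⊕ of these = min[7, 9, 19, 22] = 7.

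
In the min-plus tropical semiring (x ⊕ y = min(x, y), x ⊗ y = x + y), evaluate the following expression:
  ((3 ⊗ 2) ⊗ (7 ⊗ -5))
((3 ⊗ 2) ⊗ (7 ⊗ -5)) = 7

Expand innermost to outermost. Recall ⊕ takes the minimum of its arguments and ⊗ takes their sum. Working out the expression ((3 ⊗ 2) ⊗ (7 ⊗ -5)) gives 7.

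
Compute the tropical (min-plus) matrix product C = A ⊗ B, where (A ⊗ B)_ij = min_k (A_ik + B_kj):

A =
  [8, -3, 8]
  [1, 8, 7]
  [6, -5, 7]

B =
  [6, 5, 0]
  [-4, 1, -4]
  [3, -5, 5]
A ⊗ B =
  [-7, -2, -7]
  [4, 2, 1]
  [-9, -4, -9]

Apply the min-plus product entry-by-entry:
  C[0][0] = min over k of (A[0][0] + B[0][0] = 8 + 6 = 14, A[0][1] + B[1][0] = -3 + -4 = -7, A[0][2] + B[2][0] = 8 + 3 = 11) = -7 (attained at k = 1)
  C[0][1] = min over k of (A[0][0] + B[0][1] = 8 + 5 = 13, A[0][1] + B[1][1] = -3 + 1 = -2, A[0][2] + B[2][1] = 8 + -5 = 3) = -2 (attained at k = 1)
  C[0][2] = min over k of (A[0][0] + B[0][2] = 8 + 0 = 8, A[0][1] + B[1][2] = -3 + -4 = -7, A[0][2] + B[2][2] = 8 + 5 = 13) = -7 (attained at k = 1)
  C[1][0] = min over k of (A[1][0] + B[0][0] = 1 + 6 = 7, A[1][1] + B[1][0] = 8 + -4 = 4, A[1][2] + B[2][0] = 7 + 3 = 10) = 4 (attained at k = 1)
  C[1][1] = min over k of (A[1][0] + B[0][1] = 1 + 5 = 6, A[1][1] + B[1][1] = 8 + 1 = 9, A[1][2] + B[2][1] = 7 + -5 = 2) = 2 (attained at k = 2)
  C[1][2] = min over k of (A[1][0] + B[0][2] = 1 + 0 = 1, A[1][1] + B[1][2] = 8 + -4 = 4, A[1][2] + B[2][2] = 7 + 5 = 12) = 1 (attained at k = 0)
  C[2][0] = min over k of (A[2][0] + B[0][0] = 6 + 6 = 12, A[2][1] + B[1][0] = -5 + -4 = -9, A[2][2] + B[2][0] = 7 + 3 = 10) = -9 (attained at k = 1)
  C[2][1] = min over k of (A[2][0] + B[0][1] = 6 + 5 = 11, A[2][1] + B[1][1] = -5 + 1 = -4, A[2][2] + B[2][1] = 7 + -5 = 2) = -4 (attained at k = 1)
  C[2][2] = min over k of (A[2][0] + B[0][2] = 6 + 0 = 6, A[2][1] + B[1][2] = -5 + -4 = -9, A[2][2] + B[2][2] = 7 + 5 = 12) = -9 (attained at k = 1)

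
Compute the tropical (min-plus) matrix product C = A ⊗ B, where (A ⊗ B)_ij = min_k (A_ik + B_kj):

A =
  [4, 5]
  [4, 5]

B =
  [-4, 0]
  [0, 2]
A ⊗ B =
  [0, 4]
  [0, 4]

Apply the min-plus product entry-by-entry:
  C[0][0] = min over k of (A[0][0] + B[0][0] = 4 + -4 = 0, A[0][1] + B[1][0] = 5 + 0 = 5) = 0 (attained at k = 0)
  C[0][1] = min over k of (A[0][0] + B[0][1] = 4 + 0 = 4, A[0][1] + B[1][1] = 5 + 2 = 7) = 4 (attained at k = 0)
  C[1][0] = min over k of (A[1][0] + B[0][0] = 4 + -4 = 0, A[1][1] + B[1][0] = 5 + 0 = 5) = 0 (attained at k = 0)
  C[1][1] = min over k of (A[1][0] + B[0][1] = 4 + 0 = 4, A[1][1] + B[1][1] = 5 + 2 = 7) = 4 (attained at k = 0)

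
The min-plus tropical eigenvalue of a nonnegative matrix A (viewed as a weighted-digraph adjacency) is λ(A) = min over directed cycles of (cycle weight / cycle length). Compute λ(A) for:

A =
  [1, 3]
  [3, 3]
λ(A) = 1

Enumerate directed cycles and compute their means (weight / length). Sample:
  cycle 0 → 0: weight = 1, length = 1, mean = 1/1 ≈ 1.000
  cycle 1 → 1: weight = 3, length = 1, mean = 3/1 ≈ 3.000
  cycle 0 → 1 → 0: weight = 6, length = 2, mean = 6/2 ≈ 3.000
  cycle 1 → 0 → 1: weight = 6, length = 2, mean = 6/2 ≈ 3.000
Minimum mean = 1.000, attained e.g. along the cycle 0 → 0 with weight 1 and length 1. So λ(A) = 1/1 = 1.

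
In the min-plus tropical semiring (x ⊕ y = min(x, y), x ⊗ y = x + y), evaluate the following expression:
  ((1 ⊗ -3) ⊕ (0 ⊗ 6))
((1 ⊗ -3) ⊕ (0 ⊗ 6)) = -2

Expand innermost to outermost. Recall ⊕ takes the minimum of its arguments and ⊗ takes their sum. Working out the expression ((1 ⊗ -3) ⊕ (0 ⊗ 6)) gives -2.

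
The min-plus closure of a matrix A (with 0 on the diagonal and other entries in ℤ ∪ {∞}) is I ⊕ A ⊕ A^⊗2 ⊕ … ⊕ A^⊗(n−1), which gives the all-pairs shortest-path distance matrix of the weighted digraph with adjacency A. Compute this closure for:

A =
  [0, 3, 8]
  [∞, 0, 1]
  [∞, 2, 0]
Closure =
  [0, 3, 4]
  [∞, 0, 1]
  [∞, 2, 0]

This is the Floyd-Warshall all-pairs shortest-path computation. For each intermediate vertex k = 0, 1, …, 2, update dist[i][j] ← min(dist[i][j], dist[i][k] + dist[k][j]). The final matrix gives, for each (i, j), the minimum total weight of any directed path from i to j (possibly empty when i = j).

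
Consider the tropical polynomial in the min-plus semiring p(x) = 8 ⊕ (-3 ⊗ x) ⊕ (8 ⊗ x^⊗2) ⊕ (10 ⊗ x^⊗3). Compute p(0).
p(0) = -3

A tropical monomial a ⊗ x^⊗i evaluates to a + i · x. Evaluating each term at x = 0:
  Term 0 contributes 8 + 0 · 0 = 8
  Term 1 contributes -3 + 1 · 0 = -3
  Term 2 contributes 8 + 2 · 0 = 8
  Term 3 contributes 10 + 3 · 0 = 10
p(0) = ⊕ of these = min[8, -3, 8, 10] = -3.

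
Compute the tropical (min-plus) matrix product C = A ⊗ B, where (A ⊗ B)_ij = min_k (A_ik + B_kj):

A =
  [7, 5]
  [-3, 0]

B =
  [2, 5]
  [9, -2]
A ⊗ B =
  [9, 3]
  [-1, -2]

Apply the min-plus product entry-by-entry:
  C[0][0] = min over k of (A[0][0] + B[0][0] = 7 + 2 = 9, A[0][1] + B[1][0] = 5 + 9 = 14) = 9 (attained at k = 0)
  C[0][1] = min over k of (A[0][0] + B[0][1] = 7 + 5 = 12, A[0][1] + B[1][1] = 5 + -2 = 3) = 3 (attained at k = 1)
  C[1][0] = min over k of (A[1][0] + B[0][0] = -3 + 2 = -1, A[1][1] + B[1][0] = 0 + 9 = 9) = -1 (attained at k = 0)
  C[1][1] = min over k of (A[1][0] + B[0][1] = -3 + 5 = 2, A[1][1] + B[1][1] = 0 + -2 = -2) = -2 (attained at k = 1)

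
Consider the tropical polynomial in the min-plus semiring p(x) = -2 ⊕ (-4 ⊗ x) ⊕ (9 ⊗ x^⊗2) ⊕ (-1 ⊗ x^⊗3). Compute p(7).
p(7) = -2

A tropical monomial a ⊗ x^⊗i evaluates to a + i · x. Evaluating each term at x = 7:
  Term 0 contributes -2 + 0 · 7 = -2
  Term 1 contributes -4 + 1 · 7 = 3
  Term 2 contributes 9 + 2 · 7 = 23
  Term 3 contributes -1 + 3 · 7 = 20
p(7) = ⊕ of these = min[-2, 3, 23, 20] = -2.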